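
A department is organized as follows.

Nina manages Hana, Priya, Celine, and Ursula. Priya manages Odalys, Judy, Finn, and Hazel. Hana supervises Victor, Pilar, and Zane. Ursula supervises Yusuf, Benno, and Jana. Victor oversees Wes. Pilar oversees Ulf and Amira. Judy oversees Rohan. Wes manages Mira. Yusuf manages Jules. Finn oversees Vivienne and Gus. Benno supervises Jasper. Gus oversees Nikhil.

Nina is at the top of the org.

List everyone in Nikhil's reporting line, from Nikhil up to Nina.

Nikhil -> Gus -> Finn -> Priya -> Nina

Nikhil reports to Gus. Gus reports to Finn. Finn reports to Priya. Priya reports to Nina. Nina is at the top.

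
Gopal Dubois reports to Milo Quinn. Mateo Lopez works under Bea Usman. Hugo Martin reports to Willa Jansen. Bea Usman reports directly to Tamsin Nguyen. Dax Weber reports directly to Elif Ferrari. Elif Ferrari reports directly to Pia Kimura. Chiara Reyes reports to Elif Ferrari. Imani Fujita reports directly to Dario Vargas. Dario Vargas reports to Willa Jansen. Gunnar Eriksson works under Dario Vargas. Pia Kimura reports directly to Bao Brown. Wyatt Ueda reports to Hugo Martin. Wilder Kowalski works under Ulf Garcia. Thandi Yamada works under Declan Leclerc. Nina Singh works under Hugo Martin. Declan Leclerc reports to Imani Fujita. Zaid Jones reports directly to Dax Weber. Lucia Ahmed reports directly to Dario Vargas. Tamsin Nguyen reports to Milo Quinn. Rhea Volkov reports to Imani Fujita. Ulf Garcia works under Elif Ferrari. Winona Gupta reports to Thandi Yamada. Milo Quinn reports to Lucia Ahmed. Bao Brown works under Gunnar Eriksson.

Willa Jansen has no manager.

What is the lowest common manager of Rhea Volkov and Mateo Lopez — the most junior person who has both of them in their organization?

Dario Vargas

Rhea Volkov's chain of managers is Imani Fujita, Dario Vargas, Willa Jansen. Mateo Lopez's chain of managers is Bea Usman, Tamsin Nguyen, Milo Quinn, Lucia Ahmed, Dario Vargas, Willa Jansen. The first manager that appears in both chains is Dario Vargas.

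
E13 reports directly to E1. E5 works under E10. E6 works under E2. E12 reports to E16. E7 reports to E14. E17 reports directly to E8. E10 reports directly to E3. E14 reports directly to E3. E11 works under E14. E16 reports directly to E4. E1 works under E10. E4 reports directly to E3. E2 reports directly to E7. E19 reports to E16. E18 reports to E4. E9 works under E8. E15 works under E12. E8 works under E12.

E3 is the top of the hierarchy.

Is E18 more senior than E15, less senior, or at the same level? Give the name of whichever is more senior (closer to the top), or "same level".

E18

E18 is 2 levels below E3; E15 is 4. E18 is higher.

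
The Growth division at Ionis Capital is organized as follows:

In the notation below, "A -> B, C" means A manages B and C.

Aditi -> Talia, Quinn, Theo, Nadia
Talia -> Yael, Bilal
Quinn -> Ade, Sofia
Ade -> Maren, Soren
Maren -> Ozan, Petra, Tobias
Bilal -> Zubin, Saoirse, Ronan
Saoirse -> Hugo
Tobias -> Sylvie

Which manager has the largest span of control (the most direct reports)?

Aditi

Direct-report counts: Aditi has 4; Quinn has 2; Ade has 2; Maren has 3; Tobias has 1; Talia has 2; Bilal has 3; Saoirse has 1. The largest is 4, held by Aditi.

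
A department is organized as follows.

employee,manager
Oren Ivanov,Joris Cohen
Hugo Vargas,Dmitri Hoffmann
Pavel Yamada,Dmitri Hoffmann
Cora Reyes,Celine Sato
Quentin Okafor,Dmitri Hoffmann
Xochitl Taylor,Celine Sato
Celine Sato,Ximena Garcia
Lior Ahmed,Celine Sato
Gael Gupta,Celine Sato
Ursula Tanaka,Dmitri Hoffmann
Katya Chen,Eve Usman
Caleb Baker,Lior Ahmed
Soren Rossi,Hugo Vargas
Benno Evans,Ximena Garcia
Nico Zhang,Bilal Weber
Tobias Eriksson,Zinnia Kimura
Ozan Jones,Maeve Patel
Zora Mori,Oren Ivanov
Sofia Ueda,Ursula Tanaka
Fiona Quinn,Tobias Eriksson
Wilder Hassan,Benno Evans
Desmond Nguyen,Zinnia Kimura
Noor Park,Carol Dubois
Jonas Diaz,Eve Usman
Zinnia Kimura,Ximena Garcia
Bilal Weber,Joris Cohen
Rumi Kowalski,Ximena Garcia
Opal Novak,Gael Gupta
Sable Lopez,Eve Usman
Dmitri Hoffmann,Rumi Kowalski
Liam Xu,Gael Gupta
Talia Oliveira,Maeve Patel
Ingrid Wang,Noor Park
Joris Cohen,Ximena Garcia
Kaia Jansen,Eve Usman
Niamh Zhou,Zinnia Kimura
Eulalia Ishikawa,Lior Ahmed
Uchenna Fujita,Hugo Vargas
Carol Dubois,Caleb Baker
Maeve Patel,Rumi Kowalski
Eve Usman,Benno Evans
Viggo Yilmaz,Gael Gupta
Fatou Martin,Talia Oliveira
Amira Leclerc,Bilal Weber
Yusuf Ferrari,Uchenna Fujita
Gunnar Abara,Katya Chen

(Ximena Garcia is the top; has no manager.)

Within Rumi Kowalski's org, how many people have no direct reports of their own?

7

The people in Rumi Kowalski's organization with no one reporting to them are Ozan Jones, Fatou Martin, Quentin Okafor, Sofia Ueda, Pavel Yamada, Yusuf Ferrari, Soren Rossi. That is 7.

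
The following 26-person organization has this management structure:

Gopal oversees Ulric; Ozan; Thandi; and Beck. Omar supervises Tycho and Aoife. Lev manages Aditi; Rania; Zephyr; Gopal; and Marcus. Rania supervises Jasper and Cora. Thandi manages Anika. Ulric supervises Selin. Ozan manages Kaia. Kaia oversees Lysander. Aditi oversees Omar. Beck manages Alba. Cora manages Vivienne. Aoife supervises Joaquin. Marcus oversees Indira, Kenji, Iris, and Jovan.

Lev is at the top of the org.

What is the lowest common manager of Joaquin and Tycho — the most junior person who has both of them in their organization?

Omar

Joaquin's chain of managers is Aoife, Omar, Aditi, Lev. Tycho's chain of managers is Omar, Aditi, Lev. The first manager that appears in both chains is Omar.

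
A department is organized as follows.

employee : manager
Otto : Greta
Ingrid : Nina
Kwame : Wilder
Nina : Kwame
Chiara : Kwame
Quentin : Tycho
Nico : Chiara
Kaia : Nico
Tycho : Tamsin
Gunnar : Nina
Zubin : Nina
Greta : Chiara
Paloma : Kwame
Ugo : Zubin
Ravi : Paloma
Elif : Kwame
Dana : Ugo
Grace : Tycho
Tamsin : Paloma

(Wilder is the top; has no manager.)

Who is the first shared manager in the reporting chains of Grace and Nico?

Kwame

Grace's chain of managers is Tycho, Tamsin, Paloma, Kwame, Wilder. Nico's chain of managers is Chiara, Kwame, Wilder. The first manager that appears in both chains is Kwame.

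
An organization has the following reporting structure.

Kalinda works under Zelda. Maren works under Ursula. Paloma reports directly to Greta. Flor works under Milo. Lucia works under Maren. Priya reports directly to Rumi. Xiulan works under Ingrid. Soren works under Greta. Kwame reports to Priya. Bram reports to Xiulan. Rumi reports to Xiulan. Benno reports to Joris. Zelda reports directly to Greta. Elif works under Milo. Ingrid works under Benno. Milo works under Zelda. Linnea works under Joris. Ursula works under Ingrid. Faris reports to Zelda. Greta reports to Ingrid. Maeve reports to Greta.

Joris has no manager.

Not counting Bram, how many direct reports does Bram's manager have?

Bram reports to Xiulan. Xiulan's other direct reports are Rumi — 1 peer.

1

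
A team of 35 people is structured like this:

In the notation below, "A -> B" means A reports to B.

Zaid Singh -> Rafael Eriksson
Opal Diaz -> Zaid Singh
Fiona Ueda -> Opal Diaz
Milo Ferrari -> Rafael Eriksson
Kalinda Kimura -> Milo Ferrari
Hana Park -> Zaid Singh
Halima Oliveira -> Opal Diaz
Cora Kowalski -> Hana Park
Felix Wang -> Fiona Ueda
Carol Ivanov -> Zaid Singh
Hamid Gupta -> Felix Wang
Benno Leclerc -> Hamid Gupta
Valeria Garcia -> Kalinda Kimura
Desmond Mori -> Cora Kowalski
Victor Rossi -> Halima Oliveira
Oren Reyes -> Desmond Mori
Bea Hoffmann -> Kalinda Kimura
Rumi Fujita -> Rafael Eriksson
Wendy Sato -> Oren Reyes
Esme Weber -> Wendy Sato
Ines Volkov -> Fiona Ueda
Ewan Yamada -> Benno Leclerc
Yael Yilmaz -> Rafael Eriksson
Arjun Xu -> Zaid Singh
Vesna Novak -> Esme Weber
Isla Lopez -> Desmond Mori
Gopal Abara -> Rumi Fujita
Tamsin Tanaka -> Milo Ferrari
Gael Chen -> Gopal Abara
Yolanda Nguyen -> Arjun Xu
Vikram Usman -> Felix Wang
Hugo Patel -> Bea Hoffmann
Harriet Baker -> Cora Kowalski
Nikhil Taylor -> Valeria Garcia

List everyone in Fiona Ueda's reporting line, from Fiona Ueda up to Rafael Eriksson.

Fiona Ueda reports to Opal Diaz. Opal Diaz reports to Zaid Singh. Zaid Singh reports to Rafael Eriksson. Rafael Eriksson is at the top.

Fiona Ueda -> Opal Diaz -> Zaid Singh -> Rafael Eriksson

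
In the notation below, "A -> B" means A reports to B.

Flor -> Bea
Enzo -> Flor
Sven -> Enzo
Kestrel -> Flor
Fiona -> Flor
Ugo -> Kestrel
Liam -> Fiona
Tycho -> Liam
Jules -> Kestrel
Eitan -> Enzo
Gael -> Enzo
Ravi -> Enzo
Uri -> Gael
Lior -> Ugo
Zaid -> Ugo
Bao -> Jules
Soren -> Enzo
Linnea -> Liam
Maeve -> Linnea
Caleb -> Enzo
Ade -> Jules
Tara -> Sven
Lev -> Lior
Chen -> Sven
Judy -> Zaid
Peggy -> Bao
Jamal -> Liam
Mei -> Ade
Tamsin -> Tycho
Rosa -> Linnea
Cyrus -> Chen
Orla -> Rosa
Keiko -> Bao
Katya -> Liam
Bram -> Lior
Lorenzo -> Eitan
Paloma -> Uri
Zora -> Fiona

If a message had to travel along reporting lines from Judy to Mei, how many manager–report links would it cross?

Judy is 3 levels below Kestrel, and Mei is 3 levels below Kestrel (their lowest common manager). The shortest path runs up from Judy to Kestrel and back down to Mei: 3 + 3 = 6 links.

6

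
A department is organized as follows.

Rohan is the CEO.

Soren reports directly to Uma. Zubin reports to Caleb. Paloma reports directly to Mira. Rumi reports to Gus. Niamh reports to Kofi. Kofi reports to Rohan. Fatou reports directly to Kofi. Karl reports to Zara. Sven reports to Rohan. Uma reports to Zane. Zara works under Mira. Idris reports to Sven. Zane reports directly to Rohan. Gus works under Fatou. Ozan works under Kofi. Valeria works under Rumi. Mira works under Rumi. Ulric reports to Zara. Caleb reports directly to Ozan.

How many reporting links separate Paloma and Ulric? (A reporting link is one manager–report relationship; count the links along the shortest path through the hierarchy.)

3

Paloma is 1 level below Mira, and Ulric is 2 levels below Mira (their lowest common manager). The shortest path runs up from Paloma to Mira and back down to Ulric: 1 + 2 = 3 links.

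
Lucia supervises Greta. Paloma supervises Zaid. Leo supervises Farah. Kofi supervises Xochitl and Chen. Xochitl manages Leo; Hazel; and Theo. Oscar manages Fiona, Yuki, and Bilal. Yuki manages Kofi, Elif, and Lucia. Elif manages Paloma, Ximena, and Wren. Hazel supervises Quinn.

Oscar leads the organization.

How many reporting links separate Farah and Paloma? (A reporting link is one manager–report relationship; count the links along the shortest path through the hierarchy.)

6

Farah is 4 levels below Yuki, and Paloma is 2 levels below Yuki (their lowest common manager). The shortest path runs up from Farah to Yuki and back down to Paloma: 4 + 2 = 6 links.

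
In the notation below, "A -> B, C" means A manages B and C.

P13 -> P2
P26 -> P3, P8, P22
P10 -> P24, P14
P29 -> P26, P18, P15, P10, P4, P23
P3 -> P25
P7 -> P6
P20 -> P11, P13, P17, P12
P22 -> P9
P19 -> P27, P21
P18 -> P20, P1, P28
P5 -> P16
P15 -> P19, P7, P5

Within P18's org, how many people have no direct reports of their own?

6

The people in P18's organization with no one reporting to them are P28, P1, P12, P17, P2, P11. That is 6.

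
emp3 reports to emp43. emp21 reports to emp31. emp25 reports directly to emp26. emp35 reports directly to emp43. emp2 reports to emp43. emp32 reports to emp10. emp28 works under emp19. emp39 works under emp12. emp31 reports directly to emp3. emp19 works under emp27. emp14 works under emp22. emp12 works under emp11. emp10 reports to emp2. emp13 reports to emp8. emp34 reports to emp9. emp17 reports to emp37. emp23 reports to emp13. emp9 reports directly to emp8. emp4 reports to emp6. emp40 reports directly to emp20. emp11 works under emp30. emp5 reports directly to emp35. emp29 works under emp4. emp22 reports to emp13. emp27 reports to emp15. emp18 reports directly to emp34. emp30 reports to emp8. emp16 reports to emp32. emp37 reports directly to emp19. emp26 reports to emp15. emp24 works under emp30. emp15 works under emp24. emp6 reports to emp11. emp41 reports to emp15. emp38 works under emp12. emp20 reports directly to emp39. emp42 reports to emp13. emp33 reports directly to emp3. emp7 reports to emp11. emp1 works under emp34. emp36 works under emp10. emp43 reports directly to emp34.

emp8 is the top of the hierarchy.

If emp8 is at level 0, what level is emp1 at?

3

Chain from emp1 up to emp8: emp1 → emp34 → emp9 → emp8. That is 3 steps up, so emp1 is 3 levels below emp8.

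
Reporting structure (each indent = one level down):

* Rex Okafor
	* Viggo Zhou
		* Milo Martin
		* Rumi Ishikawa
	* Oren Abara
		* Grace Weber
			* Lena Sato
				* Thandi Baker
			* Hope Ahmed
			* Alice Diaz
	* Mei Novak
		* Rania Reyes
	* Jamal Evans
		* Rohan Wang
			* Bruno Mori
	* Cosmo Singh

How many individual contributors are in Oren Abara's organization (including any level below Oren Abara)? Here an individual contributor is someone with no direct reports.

3

The people in Oren Abara's organization with no one reporting to them are Alice Diaz, Hope Ahmed, Thandi Baker. That is 3.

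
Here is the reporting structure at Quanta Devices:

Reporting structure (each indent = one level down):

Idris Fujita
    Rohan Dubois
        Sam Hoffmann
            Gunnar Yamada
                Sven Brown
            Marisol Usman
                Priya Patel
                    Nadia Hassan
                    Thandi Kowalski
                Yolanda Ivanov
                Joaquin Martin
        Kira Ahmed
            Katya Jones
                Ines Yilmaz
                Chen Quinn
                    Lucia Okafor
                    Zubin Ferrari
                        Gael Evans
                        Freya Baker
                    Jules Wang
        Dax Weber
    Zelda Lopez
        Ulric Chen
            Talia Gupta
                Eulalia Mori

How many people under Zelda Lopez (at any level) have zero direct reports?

1

The only person in Zelda Lopez's organization with no one reporting to them is Eulalia Mori. That is 1.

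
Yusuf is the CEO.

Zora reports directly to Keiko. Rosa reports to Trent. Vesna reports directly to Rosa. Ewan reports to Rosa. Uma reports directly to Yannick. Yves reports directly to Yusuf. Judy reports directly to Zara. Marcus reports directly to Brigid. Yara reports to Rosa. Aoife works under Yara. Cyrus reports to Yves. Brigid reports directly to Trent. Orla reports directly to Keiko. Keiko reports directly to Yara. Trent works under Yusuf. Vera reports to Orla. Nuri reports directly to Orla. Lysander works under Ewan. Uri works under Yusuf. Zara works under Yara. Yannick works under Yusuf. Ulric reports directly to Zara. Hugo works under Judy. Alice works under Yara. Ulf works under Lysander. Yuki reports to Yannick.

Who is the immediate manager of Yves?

Yves reports directly to Yusuf.

Yusuf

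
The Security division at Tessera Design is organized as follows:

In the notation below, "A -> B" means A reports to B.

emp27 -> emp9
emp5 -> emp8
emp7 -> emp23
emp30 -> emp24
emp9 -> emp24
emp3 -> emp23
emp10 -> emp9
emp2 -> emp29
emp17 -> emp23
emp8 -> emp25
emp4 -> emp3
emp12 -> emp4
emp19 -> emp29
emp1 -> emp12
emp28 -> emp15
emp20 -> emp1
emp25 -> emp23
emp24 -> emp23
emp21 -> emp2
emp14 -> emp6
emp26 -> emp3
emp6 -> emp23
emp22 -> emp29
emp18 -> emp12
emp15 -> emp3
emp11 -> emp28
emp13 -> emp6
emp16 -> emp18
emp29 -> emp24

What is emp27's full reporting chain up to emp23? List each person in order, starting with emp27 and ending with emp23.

emp27 reports to emp9. emp9 reports to emp24. emp24 reports to emp23. emp23 is at the top.

emp27 -> emp9 -> emp24 -> emp23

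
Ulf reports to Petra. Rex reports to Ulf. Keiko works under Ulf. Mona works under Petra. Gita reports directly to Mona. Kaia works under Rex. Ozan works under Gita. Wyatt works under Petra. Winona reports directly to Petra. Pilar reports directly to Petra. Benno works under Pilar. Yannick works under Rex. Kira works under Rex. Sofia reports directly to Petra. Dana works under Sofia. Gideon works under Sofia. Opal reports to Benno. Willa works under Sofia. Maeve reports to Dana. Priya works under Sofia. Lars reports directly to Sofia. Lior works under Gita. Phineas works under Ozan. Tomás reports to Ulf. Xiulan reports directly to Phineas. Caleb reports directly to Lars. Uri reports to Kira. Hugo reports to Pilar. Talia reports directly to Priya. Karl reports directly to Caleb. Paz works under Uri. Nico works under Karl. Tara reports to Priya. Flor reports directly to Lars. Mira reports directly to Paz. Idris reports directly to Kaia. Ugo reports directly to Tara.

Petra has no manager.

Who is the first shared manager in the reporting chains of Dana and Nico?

Dana's chain of managers is Sofia, Petra. Nico's chain of managers is Karl, Caleb, Lars, Sofia, Petra. The first manager that appears in both chains is Sofia.

Sofia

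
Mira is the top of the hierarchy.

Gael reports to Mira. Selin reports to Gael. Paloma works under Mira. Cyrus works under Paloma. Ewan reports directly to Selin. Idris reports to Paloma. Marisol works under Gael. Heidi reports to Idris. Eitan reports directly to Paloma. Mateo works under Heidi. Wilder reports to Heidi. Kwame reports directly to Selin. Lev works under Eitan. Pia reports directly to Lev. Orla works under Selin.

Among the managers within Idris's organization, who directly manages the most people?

Heidi

Direct-report counts within Idris's organization: Idris has 1; Heidi has 2. The largest is 2, held by Heidi.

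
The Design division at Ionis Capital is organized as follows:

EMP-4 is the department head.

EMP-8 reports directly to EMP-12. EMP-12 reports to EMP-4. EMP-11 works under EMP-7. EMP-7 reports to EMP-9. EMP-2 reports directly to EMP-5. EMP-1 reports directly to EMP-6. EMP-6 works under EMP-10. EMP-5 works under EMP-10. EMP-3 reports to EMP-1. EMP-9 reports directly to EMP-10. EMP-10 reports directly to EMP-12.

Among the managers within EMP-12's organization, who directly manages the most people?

Direct-report counts within EMP-12's organization: EMP-12 has 2; EMP-10 has 3; EMP-6 has 1; EMP-1 has 1; EMP-5 has 1; EMP-9 has 1; EMP-7 has 1. The largest is 3, held by EMP-10.

EMP-10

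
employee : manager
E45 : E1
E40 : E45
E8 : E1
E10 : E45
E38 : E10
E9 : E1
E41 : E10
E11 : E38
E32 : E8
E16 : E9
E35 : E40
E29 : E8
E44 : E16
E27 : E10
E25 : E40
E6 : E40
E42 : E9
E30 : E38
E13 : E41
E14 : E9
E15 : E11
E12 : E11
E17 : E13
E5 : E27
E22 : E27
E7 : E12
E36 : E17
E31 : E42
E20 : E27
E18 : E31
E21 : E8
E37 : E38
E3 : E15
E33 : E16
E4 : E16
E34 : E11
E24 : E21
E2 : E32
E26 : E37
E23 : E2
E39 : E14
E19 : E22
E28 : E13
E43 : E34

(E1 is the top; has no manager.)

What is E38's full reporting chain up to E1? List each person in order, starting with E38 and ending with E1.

E38 -> E10 -> E45 -> E1

E38 reports to E10. E10 reports to E45. E45 reports to E1. E1 is at the top.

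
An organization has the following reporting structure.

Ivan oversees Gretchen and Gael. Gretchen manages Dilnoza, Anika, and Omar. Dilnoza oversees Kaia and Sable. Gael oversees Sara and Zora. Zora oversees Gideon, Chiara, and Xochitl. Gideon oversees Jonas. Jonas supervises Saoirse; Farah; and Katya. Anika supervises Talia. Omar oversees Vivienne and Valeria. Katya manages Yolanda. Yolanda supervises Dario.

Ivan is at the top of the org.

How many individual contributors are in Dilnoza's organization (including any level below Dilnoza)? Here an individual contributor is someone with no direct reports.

The people in Dilnoza's organization with no one reporting to them are Sable, Kaia. That is 2.

2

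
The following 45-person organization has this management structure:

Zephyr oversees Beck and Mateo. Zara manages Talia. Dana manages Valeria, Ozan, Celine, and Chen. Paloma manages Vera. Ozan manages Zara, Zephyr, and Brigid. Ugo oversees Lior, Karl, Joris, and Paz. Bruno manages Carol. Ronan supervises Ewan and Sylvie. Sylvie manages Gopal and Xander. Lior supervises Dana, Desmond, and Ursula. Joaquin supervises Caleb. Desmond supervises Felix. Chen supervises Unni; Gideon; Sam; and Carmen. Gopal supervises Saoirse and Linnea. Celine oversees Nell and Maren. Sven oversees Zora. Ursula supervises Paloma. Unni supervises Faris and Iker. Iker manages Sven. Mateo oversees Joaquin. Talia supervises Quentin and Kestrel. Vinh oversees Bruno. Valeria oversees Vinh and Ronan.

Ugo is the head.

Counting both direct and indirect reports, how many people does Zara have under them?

Zara directly manages Talia. Under Talia: Kestrel, Quentin (2). That's 3 in total.

3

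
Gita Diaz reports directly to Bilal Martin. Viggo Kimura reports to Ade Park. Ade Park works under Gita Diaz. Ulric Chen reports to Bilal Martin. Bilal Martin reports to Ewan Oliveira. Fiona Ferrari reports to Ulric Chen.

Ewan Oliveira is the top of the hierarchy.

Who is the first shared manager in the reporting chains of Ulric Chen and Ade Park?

Bilal Martin

Ulric Chen's chain of managers is Bilal Martin, Ewan Oliveira. Ade Park's chain of managers is Gita Diaz, Bilal Martin, Ewan Oliveira. The first manager that appears in both chains is Bilal Martin.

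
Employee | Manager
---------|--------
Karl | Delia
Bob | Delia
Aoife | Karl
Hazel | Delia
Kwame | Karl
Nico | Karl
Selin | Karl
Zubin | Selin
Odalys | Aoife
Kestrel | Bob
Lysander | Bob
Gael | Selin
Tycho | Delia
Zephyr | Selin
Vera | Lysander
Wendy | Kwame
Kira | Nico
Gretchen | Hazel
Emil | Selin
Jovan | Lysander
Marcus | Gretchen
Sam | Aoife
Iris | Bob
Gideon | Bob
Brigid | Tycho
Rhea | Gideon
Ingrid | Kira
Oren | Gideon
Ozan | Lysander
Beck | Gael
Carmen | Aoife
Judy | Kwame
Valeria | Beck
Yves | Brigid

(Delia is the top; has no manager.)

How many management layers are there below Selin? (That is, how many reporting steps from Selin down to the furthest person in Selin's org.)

3

The longest chain under Selin runs Selin → Gael → Beck → Valeria, which is 3 levels below Selin.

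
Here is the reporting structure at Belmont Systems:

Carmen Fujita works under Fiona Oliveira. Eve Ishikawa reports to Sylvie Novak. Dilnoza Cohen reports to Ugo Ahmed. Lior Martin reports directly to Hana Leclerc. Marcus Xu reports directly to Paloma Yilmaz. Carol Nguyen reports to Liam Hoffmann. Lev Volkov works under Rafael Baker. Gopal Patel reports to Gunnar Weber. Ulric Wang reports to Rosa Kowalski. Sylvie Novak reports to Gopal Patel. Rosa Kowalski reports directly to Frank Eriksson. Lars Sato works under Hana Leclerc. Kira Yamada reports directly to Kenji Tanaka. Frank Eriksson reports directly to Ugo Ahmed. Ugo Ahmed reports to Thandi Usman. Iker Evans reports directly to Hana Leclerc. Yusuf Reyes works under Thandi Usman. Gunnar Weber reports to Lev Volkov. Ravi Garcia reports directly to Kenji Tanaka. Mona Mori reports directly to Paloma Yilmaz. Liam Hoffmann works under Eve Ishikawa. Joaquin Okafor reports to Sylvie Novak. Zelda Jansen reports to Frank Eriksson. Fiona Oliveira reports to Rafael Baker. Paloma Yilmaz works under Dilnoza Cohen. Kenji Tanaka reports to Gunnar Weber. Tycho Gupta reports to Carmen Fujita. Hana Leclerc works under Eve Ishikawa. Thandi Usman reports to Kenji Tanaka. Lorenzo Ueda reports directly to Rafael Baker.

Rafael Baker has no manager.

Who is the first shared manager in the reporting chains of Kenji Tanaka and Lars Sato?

Kenji Tanaka's chain of managers is Gunnar Weber, Lev Volkov, Rafael Baker. Lars Sato's chain of managers is Hana Leclerc, Eve Ishikawa, Sylvie Novak, Gopal Patel, Gunnar Weber, Lev Volkov, Rafael Baker. The first manager that appears in both chains is Gunnar Weber.

Gunnar Weber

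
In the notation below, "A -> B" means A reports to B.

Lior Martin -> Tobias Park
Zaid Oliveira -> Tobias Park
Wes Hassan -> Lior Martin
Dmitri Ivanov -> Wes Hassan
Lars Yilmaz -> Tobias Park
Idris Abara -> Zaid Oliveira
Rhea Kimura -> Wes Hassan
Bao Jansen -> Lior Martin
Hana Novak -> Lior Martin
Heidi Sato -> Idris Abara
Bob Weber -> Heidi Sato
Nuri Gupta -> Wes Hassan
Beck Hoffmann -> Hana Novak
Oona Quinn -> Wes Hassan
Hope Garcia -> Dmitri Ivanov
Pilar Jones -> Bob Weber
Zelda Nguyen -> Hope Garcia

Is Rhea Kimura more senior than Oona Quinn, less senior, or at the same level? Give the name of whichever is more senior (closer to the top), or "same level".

Both Rhea Kimura and Oona Quinn are 3 levels below Tobias Park.

same level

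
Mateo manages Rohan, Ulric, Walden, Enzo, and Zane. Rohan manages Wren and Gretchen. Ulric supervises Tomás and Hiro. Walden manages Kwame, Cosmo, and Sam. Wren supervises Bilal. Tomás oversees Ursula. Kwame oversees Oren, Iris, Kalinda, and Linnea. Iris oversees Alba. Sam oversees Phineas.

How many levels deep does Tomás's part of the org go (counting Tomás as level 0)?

The longest chain under Tomás runs Tomás → Ursula, which is 1 level below Tomás.

1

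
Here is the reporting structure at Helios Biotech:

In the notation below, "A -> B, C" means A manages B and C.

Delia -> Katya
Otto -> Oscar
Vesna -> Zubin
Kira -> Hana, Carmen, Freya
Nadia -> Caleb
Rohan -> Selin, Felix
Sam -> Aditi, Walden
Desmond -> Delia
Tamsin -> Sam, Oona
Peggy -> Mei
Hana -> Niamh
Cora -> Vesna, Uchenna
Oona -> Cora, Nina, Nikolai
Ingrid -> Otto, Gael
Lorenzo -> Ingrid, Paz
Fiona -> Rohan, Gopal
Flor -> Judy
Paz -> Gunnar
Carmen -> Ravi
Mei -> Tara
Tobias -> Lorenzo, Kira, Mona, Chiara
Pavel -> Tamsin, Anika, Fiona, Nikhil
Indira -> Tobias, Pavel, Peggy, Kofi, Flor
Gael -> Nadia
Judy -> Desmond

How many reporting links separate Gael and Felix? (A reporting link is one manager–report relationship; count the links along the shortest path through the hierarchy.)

Gael is 4 levels below Indira, and Felix is 4 levels below Indira (their lowest common manager). The shortest path runs up from Gael to Indira and back down to Felix: 4 + 4 = 8 links.

8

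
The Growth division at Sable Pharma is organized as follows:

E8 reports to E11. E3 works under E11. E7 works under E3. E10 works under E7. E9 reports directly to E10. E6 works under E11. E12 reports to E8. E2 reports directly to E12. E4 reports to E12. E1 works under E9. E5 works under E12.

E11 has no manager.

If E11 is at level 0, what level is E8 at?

Chain from E8 up to E11: E8 → E11. That is 1 step up, so E8 is 1 level below E11.

1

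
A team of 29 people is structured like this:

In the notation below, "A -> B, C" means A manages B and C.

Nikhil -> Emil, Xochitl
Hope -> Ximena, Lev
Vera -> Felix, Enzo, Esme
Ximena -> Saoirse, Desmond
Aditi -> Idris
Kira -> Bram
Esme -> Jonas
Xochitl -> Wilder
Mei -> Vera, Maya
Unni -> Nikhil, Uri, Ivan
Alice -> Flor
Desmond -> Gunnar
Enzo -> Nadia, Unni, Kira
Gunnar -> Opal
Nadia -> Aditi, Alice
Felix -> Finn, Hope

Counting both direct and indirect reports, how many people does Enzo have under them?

Enzo directly manages Nadia, Unni, Kira. Under Nadia: Alice, Flor, Aditi, Idris (4). Under Unni: Ivan, Uri, Nikhil, Xochitl, Wilder, Emil (6). Under Kira: Bram (1). So Enzo's organization is 3 direct reports plus everyone under them: 5 + 7 + 2 = 14.

14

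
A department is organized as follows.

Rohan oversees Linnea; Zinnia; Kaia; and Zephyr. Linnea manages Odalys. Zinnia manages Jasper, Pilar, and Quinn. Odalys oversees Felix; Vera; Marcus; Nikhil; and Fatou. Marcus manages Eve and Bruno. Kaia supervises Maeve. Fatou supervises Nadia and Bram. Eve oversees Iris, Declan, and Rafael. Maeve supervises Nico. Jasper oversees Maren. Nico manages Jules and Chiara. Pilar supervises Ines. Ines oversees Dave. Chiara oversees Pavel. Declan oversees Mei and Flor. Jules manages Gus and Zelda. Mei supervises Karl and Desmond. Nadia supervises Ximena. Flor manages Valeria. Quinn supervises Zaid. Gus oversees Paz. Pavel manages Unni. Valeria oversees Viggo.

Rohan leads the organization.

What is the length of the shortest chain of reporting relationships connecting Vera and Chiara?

7

Vera is 3 levels below Rohan, and Chiara is 4 levels below Rohan (their lowest common manager). The shortest path runs up from Vera to Rohan and back down to Chiara: 3 + 4 = 7 links.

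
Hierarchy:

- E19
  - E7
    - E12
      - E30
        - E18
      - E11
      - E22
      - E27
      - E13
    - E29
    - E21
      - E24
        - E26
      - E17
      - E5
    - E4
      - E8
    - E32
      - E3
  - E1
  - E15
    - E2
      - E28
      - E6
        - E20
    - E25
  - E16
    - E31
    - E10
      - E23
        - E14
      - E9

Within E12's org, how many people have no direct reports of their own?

5

The people in E12's organization with no one reporting to them are E13, E27, E22, E11, E18. That is 5.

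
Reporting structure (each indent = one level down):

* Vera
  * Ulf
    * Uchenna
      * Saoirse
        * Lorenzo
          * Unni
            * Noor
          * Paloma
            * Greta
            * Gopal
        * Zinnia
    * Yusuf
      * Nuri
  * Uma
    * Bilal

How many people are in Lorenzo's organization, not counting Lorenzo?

5

Lorenzo directly manages Unni, Paloma. Under Unni: Noor (1). Under Paloma: Gopal, Greta (2). So Lorenzo's organization is 2 direct reports plus everyone under them: 2 + 3 = 5.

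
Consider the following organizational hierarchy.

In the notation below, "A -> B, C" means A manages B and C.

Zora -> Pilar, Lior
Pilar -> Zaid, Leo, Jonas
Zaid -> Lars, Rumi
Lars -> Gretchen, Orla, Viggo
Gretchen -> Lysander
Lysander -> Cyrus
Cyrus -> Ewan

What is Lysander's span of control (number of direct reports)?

1

Lysander directly manages Cyrus. That is 1 direct report.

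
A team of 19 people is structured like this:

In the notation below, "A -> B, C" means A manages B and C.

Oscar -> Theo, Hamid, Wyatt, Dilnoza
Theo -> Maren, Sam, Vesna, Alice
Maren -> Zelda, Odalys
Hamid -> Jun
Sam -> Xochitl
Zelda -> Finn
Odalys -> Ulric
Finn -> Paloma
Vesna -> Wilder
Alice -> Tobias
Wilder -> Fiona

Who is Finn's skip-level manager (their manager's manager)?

Maren

Finn reports to Zelda, and Zelda reports to Maren. So Finn's skip-level manager is Maren.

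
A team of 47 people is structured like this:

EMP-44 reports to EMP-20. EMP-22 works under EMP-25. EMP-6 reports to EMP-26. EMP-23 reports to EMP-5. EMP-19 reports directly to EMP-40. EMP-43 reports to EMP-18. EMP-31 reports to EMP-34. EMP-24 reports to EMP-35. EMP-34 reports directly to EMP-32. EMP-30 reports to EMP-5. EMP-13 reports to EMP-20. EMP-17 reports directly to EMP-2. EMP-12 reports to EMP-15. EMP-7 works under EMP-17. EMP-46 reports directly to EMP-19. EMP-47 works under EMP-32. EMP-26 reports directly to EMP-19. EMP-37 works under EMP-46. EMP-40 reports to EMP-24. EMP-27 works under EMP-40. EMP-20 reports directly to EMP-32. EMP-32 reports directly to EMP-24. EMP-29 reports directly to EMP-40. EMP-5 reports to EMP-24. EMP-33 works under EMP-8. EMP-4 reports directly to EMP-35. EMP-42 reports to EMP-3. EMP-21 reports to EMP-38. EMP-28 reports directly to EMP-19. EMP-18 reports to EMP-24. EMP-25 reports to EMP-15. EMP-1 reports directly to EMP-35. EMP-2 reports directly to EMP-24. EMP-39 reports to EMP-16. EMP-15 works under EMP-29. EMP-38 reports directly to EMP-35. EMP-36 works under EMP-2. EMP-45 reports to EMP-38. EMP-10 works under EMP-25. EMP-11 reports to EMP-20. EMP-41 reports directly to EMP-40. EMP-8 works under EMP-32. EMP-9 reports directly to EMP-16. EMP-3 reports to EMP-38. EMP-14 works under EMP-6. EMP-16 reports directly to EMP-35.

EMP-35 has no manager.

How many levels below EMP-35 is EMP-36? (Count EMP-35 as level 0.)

3

Chain from EMP-36 up to EMP-35: EMP-36 → EMP-2 → EMP-24 → EMP-35. That is 3 steps up, so EMP-36 is 3 levels below EMP-35.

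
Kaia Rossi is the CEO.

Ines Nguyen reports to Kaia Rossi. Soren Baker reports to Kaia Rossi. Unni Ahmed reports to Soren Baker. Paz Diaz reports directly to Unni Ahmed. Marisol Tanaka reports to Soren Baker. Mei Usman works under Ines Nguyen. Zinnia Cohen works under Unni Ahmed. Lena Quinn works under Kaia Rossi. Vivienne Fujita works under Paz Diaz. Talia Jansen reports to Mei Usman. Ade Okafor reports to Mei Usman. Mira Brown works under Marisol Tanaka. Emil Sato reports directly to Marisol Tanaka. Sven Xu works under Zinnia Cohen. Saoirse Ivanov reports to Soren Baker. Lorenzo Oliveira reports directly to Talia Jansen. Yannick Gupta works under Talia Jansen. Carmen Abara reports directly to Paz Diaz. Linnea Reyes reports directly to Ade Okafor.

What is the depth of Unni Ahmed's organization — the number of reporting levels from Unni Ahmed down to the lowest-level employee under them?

The longest chain under Unni Ahmed runs Unni Ahmed → Zinnia Cohen → Sven Xu, which is 2 levels below Unni Ahmed.

2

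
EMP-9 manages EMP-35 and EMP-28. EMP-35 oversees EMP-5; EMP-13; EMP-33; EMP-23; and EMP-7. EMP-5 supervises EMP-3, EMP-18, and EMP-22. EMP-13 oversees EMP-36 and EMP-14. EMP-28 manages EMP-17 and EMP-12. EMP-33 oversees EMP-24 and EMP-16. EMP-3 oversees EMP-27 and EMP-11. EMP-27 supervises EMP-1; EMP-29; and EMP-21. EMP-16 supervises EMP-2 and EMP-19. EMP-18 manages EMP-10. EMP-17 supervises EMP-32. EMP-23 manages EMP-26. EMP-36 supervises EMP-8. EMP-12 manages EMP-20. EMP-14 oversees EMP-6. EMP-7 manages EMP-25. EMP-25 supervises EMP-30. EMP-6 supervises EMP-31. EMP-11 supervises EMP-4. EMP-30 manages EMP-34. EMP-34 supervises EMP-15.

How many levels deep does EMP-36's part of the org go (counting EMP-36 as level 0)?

1

The longest chain under EMP-36 runs EMP-36 → EMP-8, which is 1 level below EMP-36.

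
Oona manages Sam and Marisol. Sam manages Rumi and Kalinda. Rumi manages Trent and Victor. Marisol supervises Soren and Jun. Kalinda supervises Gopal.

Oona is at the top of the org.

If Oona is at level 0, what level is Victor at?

Chain from Victor up to Oona: Victor → Rumi → Sam → Oona. That is 3 steps up, so Victor is 3 levels below Oona.

3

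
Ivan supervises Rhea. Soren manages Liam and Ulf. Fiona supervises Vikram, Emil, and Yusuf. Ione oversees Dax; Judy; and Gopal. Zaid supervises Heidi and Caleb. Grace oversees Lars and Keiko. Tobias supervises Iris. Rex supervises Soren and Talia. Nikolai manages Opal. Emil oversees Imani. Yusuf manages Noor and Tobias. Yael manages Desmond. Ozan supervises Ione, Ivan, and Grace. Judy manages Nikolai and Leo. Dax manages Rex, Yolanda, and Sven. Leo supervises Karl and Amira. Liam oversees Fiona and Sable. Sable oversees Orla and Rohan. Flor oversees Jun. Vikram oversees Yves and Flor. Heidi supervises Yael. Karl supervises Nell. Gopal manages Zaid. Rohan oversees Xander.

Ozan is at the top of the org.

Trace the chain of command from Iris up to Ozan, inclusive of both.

Iris reports to Tobias. Tobias reports to Yusuf. Yusuf reports to Fiona. Fiona reports to Liam. Liam reports to Soren. Soren reports to Rex. Rex reports to Dax. Dax reports to Ione. Ione reports to Ozan. Ozan is at the top.

Iris -> Tobias -> Yusuf -> Fiona -> Liam -> Soren -> Rex -> Dax -> Ione -> Ozan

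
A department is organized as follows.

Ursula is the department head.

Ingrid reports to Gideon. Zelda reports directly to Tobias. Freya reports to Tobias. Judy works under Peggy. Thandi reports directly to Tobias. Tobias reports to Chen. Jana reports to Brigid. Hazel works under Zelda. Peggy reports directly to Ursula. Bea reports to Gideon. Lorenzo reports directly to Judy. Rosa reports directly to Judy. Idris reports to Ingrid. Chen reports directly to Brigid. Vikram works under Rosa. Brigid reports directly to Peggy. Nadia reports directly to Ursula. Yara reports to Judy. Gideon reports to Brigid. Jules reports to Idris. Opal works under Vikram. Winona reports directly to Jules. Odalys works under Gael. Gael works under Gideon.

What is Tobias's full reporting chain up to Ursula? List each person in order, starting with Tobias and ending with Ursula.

Tobias -> Chen -> Brigid -> Peggy -> Ursula

Tobias reports to Chen. Chen reports to Brigid. Brigid reports to Peggy. Peggy reports to Ursula. Ursula is at the top.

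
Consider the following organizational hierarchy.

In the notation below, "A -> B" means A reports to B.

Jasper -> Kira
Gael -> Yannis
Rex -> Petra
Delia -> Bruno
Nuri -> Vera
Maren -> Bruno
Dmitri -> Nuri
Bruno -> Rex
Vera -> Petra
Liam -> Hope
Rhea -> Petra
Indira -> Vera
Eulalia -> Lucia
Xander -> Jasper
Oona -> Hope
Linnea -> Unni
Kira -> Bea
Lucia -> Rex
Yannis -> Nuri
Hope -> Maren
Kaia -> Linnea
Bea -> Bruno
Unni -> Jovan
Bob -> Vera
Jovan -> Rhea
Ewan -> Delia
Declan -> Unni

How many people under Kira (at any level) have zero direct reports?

1

The only person in Kira's organization with no one reporting to them is Xander. That is 1.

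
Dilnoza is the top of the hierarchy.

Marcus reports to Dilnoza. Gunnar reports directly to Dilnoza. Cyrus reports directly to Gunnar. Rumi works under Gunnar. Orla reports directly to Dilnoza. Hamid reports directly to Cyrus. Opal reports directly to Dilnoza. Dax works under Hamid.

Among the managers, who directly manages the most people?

Dilnoza

Direct-report counts: Dilnoza has 4; Gunnar has 2; Cyrus has 1; Hamid has 1. The largest is 4, held by Dilnoza.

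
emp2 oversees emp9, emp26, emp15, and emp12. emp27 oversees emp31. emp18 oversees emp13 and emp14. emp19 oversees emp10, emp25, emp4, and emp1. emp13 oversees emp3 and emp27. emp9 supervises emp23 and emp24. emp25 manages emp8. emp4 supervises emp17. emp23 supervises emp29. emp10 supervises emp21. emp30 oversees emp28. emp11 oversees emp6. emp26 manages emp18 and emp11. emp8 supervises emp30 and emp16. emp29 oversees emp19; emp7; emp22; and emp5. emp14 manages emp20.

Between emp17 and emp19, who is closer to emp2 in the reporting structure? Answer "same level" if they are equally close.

emp19

emp17 is 6 levels below emp2; emp19 is 4. emp19 is higher.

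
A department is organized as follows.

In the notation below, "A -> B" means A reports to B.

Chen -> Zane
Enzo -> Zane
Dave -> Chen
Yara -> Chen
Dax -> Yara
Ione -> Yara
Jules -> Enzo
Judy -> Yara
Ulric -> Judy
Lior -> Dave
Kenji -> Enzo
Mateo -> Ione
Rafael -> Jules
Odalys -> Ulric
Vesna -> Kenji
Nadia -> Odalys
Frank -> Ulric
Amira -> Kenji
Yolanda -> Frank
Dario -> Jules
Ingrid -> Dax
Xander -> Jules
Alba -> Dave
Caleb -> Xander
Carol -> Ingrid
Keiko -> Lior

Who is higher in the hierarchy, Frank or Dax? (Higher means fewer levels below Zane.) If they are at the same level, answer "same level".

Dax

Frank is 5 levels below Zane; Dax is 3. Dax is higher.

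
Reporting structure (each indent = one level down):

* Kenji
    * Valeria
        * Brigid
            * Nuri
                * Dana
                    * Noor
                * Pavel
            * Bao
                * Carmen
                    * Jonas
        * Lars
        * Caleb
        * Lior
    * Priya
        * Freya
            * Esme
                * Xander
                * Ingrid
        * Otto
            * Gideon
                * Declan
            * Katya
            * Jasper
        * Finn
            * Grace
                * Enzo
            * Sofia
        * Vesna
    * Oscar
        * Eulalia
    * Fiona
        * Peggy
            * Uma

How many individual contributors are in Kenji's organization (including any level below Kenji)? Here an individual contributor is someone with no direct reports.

The people in Kenji's organization with no one reporting to them are Uma, Eulalia, Vesna, Sofia, Enzo, Jasper, Katya, Declan, Ingrid, Xander, Lior, Caleb, Lars, Jonas, Pavel, Noor. That is 16.

16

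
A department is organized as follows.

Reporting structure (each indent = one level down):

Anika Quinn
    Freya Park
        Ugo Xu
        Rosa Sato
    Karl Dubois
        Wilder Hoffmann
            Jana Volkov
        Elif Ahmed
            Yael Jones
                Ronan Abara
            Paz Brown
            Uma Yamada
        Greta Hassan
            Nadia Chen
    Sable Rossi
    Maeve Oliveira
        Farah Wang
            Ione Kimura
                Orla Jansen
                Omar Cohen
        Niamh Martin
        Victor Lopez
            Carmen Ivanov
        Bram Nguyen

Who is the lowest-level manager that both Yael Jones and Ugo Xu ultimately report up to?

Anika Quinn

Yael Jones's chain of managers is Elif Ahmed, Karl Dubois, Anika Quinn. Ugo Xu's chain of managers is Freya Park, Anika Quinn. The first manager that appears in both chains is Anika Quinn.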